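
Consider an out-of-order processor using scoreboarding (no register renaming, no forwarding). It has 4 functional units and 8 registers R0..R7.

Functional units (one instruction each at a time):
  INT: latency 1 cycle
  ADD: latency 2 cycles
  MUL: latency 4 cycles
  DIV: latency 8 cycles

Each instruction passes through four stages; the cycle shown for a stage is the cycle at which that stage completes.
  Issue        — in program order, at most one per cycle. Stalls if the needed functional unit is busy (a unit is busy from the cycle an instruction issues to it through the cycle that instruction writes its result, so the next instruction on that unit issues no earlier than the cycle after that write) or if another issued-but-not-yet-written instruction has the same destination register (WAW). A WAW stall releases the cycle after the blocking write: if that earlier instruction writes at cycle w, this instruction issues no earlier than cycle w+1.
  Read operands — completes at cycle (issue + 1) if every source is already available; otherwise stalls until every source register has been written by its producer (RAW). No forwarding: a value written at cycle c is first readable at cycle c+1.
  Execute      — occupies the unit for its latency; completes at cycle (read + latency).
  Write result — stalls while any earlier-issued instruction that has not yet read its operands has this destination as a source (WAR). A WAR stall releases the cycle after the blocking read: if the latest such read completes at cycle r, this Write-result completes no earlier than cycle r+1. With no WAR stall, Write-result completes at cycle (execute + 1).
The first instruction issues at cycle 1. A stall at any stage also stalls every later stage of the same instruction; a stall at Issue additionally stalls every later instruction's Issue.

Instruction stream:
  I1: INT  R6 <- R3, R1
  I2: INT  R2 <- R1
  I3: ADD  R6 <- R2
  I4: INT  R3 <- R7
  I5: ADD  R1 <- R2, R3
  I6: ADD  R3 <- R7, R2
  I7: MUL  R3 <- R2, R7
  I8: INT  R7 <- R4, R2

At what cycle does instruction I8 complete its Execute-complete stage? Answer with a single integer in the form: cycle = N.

cycle = 26

I1 -> (1, 2, 3, 4)
I2 -> (5, 6, 7, 8)  // struct: INT busy until I1 writes@4
I3 -> (6, 9, 11, 12)  // RAW R2: wait I2 write@8
I4 -> (9, 10, 11, 12)  // struct: INT busy until I2 writes@8
I5 -> (13, 14, 16, 17)  // struct: ADD busy until I3 writes@12
I6 -> (18, 19, 21, 22)  // struct: ADD busy until I5 writes@17
I7 -> (23, 24, 28, 29)  // WAW R3: wait I6 write@22
I8 -> (24, 25, 26, 27)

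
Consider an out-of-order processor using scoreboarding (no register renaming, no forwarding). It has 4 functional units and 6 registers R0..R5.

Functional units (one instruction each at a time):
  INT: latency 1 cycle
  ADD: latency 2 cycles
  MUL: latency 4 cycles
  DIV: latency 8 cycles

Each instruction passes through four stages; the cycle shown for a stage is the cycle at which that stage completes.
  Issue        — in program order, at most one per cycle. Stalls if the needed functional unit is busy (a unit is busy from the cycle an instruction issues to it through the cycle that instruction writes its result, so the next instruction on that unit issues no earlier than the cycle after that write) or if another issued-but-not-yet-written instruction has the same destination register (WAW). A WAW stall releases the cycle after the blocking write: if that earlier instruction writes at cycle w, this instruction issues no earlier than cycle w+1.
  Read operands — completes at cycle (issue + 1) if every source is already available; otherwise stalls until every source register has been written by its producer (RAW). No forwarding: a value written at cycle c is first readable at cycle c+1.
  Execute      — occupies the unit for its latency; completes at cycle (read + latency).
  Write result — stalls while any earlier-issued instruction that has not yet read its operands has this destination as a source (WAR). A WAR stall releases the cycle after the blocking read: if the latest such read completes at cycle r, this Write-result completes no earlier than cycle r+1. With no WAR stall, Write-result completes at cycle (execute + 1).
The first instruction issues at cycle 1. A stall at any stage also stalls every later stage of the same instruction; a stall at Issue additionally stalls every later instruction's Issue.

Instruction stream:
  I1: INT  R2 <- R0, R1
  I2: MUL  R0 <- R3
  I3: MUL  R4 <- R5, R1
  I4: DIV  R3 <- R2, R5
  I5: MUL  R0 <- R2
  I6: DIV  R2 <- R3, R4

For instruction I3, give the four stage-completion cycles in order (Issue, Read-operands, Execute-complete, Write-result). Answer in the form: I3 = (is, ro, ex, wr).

I1  is:1  ro:2  ex:3  wr:4
I2  is:2  ro:3  ex:7  wr:8
I3  is:9  ro:10  ex:14  wr:15  — struct: MUL busy until I2 writes@8
I4  is:10  ro:11  ex:19  wr:20
I5  is:16  ro:17  ex:21  wr:22  — struct: MUL busy until I3 writes@15
I6  is:21  ro:22  ex:30  wr:31  — struct: DIV busy until I4 writes@20

I3 = (9, 10, 14, 15)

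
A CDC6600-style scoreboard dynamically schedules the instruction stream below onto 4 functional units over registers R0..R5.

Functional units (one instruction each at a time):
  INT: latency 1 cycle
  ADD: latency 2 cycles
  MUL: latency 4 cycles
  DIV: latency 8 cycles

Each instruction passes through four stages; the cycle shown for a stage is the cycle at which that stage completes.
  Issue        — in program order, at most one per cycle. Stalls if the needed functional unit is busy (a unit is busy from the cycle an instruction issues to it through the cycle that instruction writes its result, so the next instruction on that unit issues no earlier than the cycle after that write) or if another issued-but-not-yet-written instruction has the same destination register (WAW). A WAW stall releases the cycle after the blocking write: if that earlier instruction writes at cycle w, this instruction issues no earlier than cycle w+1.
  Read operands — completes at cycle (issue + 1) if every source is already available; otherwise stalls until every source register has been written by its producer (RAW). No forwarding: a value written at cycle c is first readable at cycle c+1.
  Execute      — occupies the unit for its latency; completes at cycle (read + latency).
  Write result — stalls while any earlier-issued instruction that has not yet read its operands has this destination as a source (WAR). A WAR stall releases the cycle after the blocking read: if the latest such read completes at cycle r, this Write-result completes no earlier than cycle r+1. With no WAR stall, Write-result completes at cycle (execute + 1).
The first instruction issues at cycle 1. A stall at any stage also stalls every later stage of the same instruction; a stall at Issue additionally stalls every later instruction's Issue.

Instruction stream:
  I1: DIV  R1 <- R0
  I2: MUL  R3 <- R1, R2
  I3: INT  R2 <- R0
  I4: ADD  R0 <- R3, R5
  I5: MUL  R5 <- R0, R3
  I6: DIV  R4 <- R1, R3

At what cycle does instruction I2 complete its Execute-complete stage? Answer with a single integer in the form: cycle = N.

t=1  I1 issues→DIV
t=2  I1 reads; I2 issues→MUL
t=3  I3 issues→INT
t=4  I3 reads; I4 issues→ADD
t=5  I3 exec-done
t=10  I1 exec-done
t=11  I1 writes R1
t=12  I2 reads
t=13  I3 writes R2
t=16  I2 exec-done
t=17  I2 writes R3
t=18  I4 reads; I5 issues→MUL
t=19  I6 issues→DIV
t=20  I4 exec-done; I6 reads
t=21  I4 writes R0
t=22  I5 reads
t=26  I5 exec-done
t=27  I5 writes R5
t=28  I6 exec-done
t=29  I6 writes R4

cycle = 16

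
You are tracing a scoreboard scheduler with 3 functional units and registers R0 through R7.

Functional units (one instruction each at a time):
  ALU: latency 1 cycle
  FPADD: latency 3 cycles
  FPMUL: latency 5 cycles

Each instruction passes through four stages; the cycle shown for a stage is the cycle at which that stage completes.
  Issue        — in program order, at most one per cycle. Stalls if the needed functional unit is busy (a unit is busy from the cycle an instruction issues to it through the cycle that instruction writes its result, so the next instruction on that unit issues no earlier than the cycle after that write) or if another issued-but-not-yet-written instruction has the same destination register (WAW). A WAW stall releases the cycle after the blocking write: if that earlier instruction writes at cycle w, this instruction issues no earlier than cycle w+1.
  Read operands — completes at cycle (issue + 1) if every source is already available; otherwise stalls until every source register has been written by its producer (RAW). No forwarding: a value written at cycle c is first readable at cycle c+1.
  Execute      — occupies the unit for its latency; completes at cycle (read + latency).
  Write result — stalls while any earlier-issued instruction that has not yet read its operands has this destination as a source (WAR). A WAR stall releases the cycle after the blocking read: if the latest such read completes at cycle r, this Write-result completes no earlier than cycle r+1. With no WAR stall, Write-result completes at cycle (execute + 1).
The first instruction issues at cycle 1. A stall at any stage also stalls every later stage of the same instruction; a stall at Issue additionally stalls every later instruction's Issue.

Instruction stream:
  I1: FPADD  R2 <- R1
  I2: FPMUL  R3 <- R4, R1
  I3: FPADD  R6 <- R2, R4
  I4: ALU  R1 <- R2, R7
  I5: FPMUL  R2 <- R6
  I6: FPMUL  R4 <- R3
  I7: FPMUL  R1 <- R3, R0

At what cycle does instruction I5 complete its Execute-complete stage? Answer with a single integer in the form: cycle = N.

cycle = 18

  I1 | 1 | 2 | 5 | 6
  I2 | 2 | 3 | 8 | 9
  I3 | 7 | 8 | 11 | 12   struct: FPADD busy until I1 writes@6
  I4 | 8 | 9 | 10 | 11
  I5 | 10 | 13 | 18 | 19   struct: FPMUL busy until I2 writes@9 · RAW R6: wait I3 write@12
  I6 | 20 | 21 | 26 | 27   struct: FPMUL busy until I5 writes@19
  I7 | 28 | 29 | 34 | 35   struct: FPMUL busy until I6 writes@27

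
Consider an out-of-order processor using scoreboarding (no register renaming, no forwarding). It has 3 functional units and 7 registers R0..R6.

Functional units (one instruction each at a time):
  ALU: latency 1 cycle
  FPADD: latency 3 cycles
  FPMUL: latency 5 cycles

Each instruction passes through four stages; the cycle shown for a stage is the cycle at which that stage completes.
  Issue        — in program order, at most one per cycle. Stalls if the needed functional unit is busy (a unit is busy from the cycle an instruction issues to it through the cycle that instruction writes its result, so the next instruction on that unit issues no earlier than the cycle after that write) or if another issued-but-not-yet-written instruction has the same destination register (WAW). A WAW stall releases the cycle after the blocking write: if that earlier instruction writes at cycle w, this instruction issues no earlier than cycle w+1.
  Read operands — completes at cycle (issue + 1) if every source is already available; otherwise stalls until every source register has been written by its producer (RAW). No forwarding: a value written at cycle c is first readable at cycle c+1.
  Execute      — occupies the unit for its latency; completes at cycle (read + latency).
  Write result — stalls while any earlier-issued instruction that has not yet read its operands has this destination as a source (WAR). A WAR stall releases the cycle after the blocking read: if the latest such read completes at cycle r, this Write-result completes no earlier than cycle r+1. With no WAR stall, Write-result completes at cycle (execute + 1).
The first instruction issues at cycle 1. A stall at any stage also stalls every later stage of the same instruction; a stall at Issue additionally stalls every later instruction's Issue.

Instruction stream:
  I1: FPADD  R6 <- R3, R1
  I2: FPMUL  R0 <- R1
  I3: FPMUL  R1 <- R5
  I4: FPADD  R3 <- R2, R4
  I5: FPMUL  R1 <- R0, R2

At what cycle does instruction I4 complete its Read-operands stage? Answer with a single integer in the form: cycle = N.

[1] issue I1 (FPADD)
[2] I1 read-ops; issue I2 (FPMUL)
[3] I2 read-ops
[5] I1 finished on FPADD
[6] I1→R6
[8] I2 finished on FPMUL
[9] I2→R0
[10] issue I3 (FPMUL)
[11] I3 read-ops; issue I4 (FPADD)
[12] I4 read-ops
[15] I4 finished on FPADD
[16] I3 finished on FPMUL; I4→R3
[17] I3→R1
[18] issue I5 (FPMUL)
[19] I5 read-ops
[24] I5 finished on FPMUL
[25] I5→R1

cycle = 12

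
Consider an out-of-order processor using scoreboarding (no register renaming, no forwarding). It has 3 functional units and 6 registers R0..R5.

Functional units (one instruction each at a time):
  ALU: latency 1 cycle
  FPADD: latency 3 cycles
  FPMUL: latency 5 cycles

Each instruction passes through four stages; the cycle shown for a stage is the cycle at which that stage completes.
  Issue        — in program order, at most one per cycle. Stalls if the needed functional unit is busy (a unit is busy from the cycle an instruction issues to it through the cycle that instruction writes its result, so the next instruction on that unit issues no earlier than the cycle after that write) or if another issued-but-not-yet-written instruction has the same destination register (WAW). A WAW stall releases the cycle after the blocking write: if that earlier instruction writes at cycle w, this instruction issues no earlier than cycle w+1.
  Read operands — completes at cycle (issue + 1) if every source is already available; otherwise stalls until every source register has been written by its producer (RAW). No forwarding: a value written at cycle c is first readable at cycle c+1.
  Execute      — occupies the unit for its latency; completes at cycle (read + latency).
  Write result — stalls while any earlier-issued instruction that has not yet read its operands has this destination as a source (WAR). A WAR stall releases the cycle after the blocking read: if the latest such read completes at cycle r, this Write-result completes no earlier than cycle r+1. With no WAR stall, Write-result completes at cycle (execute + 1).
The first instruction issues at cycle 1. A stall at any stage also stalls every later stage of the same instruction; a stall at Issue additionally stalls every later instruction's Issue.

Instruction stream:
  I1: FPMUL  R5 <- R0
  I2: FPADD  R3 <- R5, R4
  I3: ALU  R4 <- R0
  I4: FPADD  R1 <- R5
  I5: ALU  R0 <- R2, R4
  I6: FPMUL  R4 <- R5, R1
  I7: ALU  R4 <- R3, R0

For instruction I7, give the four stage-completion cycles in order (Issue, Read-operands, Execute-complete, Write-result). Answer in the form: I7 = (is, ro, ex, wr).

I7 = (27, 28, 29, 30)

cycle 1: I1 issues→FPMUL
cycle 2: I1 reads · I2 issues→FPADD
cycle 3: I3 issues→ALU
cycle 4: I3 reads
cycle 5: I3 exec-done
cycle 7: I1 exec-done
cycle 8: I1 writes R5
cycle 9: I2 reads
cycle 10: I3 writes R4
cycle 12: I2 exec-done
cycle 13: I2 writes R3
cycle 14: I4 issues→FPADD
cycle 15: I4 reads · I5 issues→ALU
cycle 16: I5 reads · I6 issues→FPMUL
cycle 17: I5 exec-done
cycle 18: I4 exec-done · I5 writes R0
cycle 19: I4 writes R1
cycle 20: I6 reads
cycle 25: I6 exec-done
cycle 26: I6 writes R4
cycle 27: I7 issues→ALU
cycle 28: I7 reads
cycle 29: I7 exec-done
cycle 30: I7 writes R4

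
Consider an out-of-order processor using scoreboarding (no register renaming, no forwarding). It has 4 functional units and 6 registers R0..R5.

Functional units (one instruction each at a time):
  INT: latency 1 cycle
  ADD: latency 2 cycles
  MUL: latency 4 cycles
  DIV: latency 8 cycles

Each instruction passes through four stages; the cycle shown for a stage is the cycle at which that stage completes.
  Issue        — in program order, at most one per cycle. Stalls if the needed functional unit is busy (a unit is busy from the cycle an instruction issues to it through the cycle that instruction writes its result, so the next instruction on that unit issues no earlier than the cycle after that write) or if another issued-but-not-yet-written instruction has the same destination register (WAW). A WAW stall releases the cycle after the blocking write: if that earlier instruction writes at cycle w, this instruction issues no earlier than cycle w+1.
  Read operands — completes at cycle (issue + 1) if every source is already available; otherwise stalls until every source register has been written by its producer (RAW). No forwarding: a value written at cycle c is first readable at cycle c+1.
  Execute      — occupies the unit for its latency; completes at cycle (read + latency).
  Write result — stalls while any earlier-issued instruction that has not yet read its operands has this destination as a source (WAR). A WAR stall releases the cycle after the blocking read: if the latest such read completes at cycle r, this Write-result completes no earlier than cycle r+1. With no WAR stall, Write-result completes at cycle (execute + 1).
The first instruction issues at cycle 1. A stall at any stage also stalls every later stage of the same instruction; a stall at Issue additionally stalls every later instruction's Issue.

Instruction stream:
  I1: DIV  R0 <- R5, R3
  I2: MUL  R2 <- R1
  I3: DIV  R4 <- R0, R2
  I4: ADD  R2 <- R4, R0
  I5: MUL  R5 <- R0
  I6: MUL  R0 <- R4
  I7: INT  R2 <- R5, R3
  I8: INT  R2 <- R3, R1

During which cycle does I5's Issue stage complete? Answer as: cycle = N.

c1: I1 dispatched to DIV
c2: I1 operands ready; I2 dispatched to MUL
c3: I2 operands ready
c7: I2 complete
c8: R2←I2
c10: I1 complete
c11: R0←I1
c12: I3 dispatched to DIV
c13: I3 operands ready; I4 dispatched to ADD
c14: I5 dispatched to MUL
c15: I5 operands ready
c19: I5 complete
c20: R5←I5
c21: I3 complete; I6 dispatched to MUL
c22: R4←I3
c23: I4 operands ready; I6 operands ready
c25: I4 complete
c26: R2←I4
c27: I6 complete; I7 dispatched to INT
c28: R0←I6; I7 operands ready
c29: I7 complete
c30: R2←I7
c31: I8 dispatched to INT
c32: I8 operands ready
c33: I8 complete
c34: R2←I8

cycle = 14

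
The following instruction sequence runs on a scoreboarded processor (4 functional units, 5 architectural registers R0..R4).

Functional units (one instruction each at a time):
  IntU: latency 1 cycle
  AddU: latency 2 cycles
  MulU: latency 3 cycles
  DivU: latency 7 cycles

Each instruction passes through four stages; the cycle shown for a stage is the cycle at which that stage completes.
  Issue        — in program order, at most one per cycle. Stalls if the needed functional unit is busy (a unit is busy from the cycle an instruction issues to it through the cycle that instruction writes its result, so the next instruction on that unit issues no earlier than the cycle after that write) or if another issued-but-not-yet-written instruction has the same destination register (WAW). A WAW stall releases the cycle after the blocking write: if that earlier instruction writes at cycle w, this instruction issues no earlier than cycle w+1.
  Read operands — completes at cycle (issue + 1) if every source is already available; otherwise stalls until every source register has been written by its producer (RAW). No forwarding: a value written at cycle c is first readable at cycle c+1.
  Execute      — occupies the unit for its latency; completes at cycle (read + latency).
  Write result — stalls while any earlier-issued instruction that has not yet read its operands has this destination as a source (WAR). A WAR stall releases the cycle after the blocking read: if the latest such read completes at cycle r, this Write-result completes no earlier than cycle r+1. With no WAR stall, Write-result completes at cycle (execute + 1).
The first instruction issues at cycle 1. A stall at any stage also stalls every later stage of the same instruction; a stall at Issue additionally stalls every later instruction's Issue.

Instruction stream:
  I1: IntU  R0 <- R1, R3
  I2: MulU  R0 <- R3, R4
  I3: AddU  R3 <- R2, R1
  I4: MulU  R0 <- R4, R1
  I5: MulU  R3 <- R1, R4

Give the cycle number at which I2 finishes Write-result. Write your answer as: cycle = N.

  I1 | 1 | 2 | 3 | 4
  I2 | 5 | 6 | 9 | 10   WAW R0: wait I1 write@4
  I3 | 6 | 7 | 9 | 10
  I4 | 11 | 12 | 15 | 16   struct: MulU busy until I2 writes@10
  I5 | 17 | 18 | 21 | 22   struct: MulU busy until I4 writes@16

cycle = 10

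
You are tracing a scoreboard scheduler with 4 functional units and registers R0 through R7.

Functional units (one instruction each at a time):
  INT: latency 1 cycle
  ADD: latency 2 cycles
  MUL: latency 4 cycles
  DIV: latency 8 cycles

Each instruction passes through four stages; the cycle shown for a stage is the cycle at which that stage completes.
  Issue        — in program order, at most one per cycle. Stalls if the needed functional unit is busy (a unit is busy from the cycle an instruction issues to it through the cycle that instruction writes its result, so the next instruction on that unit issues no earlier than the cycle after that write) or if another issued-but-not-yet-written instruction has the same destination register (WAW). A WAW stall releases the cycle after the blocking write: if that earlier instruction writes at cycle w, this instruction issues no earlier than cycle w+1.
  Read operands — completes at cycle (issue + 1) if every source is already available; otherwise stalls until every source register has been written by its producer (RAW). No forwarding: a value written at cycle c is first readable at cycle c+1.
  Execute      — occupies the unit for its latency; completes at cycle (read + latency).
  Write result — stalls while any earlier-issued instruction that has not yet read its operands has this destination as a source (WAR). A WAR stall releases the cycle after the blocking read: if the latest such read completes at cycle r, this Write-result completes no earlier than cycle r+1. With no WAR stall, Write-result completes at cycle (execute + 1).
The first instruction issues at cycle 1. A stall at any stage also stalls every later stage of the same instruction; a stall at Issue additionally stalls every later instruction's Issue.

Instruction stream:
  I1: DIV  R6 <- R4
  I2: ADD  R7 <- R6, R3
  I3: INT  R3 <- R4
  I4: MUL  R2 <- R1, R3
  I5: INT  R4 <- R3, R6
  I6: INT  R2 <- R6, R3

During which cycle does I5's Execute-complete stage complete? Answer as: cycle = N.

cycle = 16

  I1 | 1 | 2 | 10 | 11
  I2 | 2 | 12 | 14 | 15   RAW R6: wait I1 write@11
  I3 | 3 | 4 | 5 | 13   WAR R3: wait I2 read@12
  I4 | 4 | 14 | 18 | 19   RAW R3: wait I3 write@13
  I5 | 14 | 15 | 16 | 17   struct: INT busy until I3 writes@13
  I6 | 20 | 21 | 22 | 23   WAW R2: wait I4 write@19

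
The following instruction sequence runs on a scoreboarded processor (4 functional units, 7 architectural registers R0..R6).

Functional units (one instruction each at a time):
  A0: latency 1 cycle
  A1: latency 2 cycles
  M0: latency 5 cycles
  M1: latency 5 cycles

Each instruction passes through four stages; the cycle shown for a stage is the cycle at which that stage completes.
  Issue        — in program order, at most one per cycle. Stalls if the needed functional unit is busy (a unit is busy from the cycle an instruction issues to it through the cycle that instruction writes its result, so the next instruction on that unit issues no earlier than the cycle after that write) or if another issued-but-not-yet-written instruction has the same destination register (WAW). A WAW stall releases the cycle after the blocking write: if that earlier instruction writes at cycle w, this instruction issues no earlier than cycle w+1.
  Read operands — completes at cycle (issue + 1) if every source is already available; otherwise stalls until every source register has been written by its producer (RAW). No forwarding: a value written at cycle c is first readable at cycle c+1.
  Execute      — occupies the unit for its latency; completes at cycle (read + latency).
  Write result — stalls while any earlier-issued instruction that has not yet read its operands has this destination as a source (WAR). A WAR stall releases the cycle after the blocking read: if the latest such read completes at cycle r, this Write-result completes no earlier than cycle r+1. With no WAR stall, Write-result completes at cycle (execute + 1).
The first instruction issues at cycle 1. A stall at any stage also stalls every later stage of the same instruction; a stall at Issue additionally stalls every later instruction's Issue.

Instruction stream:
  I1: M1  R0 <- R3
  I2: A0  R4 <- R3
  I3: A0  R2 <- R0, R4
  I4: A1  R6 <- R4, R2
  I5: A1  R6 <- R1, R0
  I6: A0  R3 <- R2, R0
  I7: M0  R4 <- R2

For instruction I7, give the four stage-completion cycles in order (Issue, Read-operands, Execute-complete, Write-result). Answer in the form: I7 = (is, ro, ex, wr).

I7 = (18, 19, 24, 25)

I1 -> (1, 2, 7, 8)
I2 -> (2, 3, 4, 5)
I3 -> (6, 9, 10, 11)  // struct: A0 busy until I2 writes@5, RAW R0: wait I1 write@8
I4 -> (7, 12, 14, 15)  // RAW R2: wait I3 write@11
I5 -> (16, 17, 19, 20)  // struct: A1 busy until I4 writes@15
I6 -> (17, 18, 19, 20)
I7 -> (18, 19, 24, 25)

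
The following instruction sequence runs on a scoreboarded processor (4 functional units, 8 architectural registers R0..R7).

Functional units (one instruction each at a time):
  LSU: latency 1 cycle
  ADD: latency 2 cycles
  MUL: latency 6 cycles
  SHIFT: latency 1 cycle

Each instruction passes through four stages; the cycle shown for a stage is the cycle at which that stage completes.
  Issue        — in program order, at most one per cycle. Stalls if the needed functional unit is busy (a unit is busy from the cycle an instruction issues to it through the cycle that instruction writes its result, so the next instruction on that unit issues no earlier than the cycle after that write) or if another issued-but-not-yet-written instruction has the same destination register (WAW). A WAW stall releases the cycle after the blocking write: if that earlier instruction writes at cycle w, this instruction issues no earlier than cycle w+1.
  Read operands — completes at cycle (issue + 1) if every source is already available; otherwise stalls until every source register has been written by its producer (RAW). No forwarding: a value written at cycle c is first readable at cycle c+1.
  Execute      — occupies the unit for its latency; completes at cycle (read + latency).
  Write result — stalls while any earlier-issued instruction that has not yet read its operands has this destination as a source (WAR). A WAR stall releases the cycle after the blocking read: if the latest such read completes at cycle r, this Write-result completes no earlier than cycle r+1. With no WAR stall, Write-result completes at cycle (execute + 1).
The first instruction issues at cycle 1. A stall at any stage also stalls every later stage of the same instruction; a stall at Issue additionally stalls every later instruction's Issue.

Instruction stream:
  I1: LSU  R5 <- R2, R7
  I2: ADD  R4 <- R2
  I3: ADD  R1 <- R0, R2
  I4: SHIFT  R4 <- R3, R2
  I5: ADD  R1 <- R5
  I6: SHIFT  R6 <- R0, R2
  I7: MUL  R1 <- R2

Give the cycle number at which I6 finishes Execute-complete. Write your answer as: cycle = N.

[1] I1 issues→LSU
[2] I1 reads · I2 issues→ADD
[3] I1 exec-done · I2 reads
[4] I1 writes R5
[5] I2 exec-done
[6] I2 writes R4
[7] I3 issues→ADD
[8] I3 reads · I4 issues→SHIFT
[9] I4 reads
[10] I3 exec-done · I4 exec-done
[11] I3 writes R1 · I4 writes R4
[12] I5 issues→ADD
[13] I5 reads · I6 issues→SHIFT
[14] I6 reads
[15] I5 exec-done · I6 exec-done
[16] I5 writes R1 · I6 writes R6
[17] I7 issues→MUL
[18] I7 reads
[24] I7 exec-done
[25] I7 writes R1

cycle = 15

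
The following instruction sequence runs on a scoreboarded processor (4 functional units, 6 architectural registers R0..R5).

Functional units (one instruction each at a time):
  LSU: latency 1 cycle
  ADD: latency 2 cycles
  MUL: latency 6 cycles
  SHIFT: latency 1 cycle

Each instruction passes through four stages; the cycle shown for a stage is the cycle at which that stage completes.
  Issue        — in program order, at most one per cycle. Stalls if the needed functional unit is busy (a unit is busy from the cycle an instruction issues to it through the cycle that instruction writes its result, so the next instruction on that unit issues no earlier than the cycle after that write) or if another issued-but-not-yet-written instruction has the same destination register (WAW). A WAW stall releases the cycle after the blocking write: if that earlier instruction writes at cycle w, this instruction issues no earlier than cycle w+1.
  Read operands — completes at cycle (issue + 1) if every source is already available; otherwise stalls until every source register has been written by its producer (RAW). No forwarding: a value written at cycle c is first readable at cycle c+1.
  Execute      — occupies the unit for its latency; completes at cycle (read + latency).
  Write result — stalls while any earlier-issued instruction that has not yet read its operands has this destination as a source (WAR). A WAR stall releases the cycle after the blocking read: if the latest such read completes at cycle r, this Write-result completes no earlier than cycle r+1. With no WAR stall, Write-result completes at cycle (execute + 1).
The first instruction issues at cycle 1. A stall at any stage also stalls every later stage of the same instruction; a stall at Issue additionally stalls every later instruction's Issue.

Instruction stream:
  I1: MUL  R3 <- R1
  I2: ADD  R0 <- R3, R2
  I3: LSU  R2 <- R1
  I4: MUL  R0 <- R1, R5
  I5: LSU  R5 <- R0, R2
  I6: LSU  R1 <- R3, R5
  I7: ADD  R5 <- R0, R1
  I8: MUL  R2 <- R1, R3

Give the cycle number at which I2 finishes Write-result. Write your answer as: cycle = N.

I1: IS=1 RO=2 EX=8 WR=9
I2: IS=2 RO=10 EX=12 WR=13  [RAW R3: wait I1 write@9]
I3: IS=3 RO=4 EX=5 WR=11  [WAR R2: wait I2 read@10]
I4: IS=14 RO=15 EX=21 WR=22  [WAW R0: wait I2 write@13]
I5: IS=15 RO=23 EX=24 WR=25  [RAW R0: wait I4 write@22]
I6: IS=26 RO=27 EX=28 WR=29  [struct: LSU busy until I5 writes@25]
I7: IS=27 RO=30 EX=32 WR=33  [RAW R1: wait I6 write@29]
I8: IS=28 RO=30 EX=36 WR=37  [RAW R1: wait I6 write@29]

cycle = 13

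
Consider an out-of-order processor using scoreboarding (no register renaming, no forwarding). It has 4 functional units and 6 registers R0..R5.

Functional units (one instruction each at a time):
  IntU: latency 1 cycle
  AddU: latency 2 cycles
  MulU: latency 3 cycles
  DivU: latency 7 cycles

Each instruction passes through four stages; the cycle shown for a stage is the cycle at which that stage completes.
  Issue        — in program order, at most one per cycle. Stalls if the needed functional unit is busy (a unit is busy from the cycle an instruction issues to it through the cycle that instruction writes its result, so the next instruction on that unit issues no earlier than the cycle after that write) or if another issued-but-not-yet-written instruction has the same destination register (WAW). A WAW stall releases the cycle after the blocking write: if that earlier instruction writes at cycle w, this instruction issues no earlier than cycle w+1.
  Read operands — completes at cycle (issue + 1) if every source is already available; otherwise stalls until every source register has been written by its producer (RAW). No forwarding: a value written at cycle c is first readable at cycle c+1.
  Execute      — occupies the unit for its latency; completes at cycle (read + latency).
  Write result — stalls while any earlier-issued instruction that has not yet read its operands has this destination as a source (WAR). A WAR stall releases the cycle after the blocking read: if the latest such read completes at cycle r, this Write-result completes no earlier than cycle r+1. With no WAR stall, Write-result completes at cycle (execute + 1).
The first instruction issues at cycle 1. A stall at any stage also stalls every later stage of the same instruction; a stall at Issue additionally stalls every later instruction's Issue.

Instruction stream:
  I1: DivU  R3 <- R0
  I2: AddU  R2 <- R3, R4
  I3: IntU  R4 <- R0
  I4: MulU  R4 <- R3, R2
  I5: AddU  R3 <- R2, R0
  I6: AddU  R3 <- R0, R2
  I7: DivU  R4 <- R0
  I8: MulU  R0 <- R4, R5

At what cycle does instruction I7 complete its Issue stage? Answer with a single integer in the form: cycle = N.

cycle = 21

cycle 1: I1 dispatched to DivU
cycle 2: I1 operands ready | I2 dispatched to AddU
cycle 3: I3 dispatched to IntU
cycle 4: I3 operands ready
cycle 5: I3 complete
cycle 9: I1 complete
cycle 10: R3←I1
cycle 11: I2 operands ready
cycle 12: R4←I3
cycle 13: I2 complete | I4 dispatched to MulU
cycle 14: R2←I2
cycle 15: I4 operands ready | I5 dispatched to AddU
cycle 16: I5 operands ready
cycle 18: I4 complete | I5 complete
cycle 19: R4←I4 | R3←I5
cycle 20: I6 dispatched to AddU
cycle 21: I6 operands ready | I7 dispatched to DivU
cycle 22: I7 operands ready | I8 dispatched to MulU
cycle 23: I6 complete
cycle 24: R3←I6
cycle 29: I7 complete
cycle 30: R4←I7
cycle 31: I8 operands ready
cycle 34: I8 complete
cycle 35: R0←I8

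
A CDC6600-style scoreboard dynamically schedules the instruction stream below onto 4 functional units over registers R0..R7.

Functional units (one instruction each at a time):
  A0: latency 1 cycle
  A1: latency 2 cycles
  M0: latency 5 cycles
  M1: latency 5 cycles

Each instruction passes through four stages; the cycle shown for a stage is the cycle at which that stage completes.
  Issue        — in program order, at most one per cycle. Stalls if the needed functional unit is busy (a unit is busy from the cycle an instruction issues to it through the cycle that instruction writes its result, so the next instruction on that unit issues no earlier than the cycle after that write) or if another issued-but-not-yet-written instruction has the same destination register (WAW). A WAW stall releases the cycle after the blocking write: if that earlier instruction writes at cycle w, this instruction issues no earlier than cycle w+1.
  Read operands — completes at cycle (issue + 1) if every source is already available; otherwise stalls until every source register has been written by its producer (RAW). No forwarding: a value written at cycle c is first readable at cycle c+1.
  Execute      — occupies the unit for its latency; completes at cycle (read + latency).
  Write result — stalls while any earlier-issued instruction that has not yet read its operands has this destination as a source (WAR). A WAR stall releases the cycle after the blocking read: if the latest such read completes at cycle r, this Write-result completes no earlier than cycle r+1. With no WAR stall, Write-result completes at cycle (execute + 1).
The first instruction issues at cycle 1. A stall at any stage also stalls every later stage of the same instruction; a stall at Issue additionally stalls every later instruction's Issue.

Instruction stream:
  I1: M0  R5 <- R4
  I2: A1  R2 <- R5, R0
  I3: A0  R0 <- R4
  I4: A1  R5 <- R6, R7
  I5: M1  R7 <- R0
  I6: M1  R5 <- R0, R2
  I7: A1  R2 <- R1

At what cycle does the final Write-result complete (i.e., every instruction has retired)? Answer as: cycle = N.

cycle = 29

  I1 | 1 | 2 | 7 | 8
  I2 | 2 | 9 | 11 | 12   RAW R5: wait I1 write@8
  I3 | 3 | 4 | 5 | 10   WAR R0: wait I2 read@9
  I4 | 13 | 14 | 16 | 17   struct: A1 busy until I2 writes@12
  I5 | 14 | 15 | 20 | 21
  I6 | 22 | 23 | 28 | 29   struct: M1 busy until I5 writes@21
  I7 | 23 | 24 | 26 | 27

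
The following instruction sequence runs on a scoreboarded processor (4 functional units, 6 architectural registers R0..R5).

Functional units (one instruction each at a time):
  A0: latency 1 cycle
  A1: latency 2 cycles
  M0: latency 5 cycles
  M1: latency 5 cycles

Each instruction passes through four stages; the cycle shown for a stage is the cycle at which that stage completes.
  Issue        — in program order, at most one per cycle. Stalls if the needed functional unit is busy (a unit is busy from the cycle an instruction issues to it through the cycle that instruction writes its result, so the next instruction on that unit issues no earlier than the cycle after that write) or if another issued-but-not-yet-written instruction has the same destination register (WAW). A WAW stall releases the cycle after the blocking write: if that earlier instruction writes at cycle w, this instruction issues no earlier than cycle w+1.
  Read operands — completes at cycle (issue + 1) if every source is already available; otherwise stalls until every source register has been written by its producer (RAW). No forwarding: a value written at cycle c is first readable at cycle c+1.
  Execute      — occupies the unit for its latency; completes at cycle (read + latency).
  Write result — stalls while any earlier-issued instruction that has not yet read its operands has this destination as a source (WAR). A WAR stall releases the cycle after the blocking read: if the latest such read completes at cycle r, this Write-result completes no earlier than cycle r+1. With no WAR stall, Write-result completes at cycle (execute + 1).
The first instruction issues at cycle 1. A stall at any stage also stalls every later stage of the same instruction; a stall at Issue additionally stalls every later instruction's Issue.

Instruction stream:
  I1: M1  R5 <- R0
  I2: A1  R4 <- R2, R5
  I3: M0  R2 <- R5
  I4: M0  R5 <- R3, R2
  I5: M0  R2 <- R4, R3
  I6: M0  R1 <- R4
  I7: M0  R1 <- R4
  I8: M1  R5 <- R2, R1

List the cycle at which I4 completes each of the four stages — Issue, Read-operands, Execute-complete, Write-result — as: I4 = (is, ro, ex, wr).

[1] I1 issues→M1
[2] I1 reads; I2 issues→A1
[3] I3 issues→M0
[7] I1 exec-done
[8] I1 writes R5
[9] I2 reads; I3 reads
[11] I2 exec-done
[12] I2 writes R4
[14] I3 exec-done
[15] I3 writes R2
[16] I4 issues→M0
[17] I4 reads
[22] I4 exec-done
[23] I4 writes R5
[24] I5 issues→M0
[25] I5 reads
[30] I5 exec-done
[31] I5 writes R2
[32] I6 issues→M0
[33] I6 reads
[38] I6 exec-done
[39] I6 writes R1
[40] I7 issues→M0
[41] I7 reads; I8 issues→M1
[46] I7 exec-done
[47] I7 writes R1
[48] I8 reads
[53] I8 exec-done
[54] I8 writes R5

I4 = (16, 17, 22, 23)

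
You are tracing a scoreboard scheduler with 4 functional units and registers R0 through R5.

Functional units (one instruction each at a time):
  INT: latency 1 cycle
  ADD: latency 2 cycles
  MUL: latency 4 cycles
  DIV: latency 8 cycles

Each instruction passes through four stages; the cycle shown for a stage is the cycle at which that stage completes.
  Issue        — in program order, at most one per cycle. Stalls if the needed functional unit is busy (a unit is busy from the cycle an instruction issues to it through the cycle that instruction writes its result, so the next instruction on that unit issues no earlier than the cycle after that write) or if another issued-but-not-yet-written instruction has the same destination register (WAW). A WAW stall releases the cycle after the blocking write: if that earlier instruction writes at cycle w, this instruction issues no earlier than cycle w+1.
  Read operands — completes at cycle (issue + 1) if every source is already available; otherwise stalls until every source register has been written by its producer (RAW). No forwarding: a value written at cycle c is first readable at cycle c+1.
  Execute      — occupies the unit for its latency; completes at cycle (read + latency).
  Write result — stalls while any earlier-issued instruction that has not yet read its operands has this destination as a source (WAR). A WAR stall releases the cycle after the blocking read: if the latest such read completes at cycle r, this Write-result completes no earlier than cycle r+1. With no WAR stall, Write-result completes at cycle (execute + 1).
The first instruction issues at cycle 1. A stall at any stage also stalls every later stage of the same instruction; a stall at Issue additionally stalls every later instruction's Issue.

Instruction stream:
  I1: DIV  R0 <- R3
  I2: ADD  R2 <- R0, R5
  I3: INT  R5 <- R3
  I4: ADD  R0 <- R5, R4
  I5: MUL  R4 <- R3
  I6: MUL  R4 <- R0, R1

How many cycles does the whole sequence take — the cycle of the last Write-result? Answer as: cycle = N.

[I1] 1/2/10/11
[I2] 2/12/14/15  (RAW R0: wait I1 write@11)
[I3] 3/4/5/13  (WAR R5: wait I2 read@12)
[I4] 16/17/19/20  (struct: ADD busy until I2 writes@15)
[I5] 17/18/22/23
[I6] 24/25/29/30  (struct: MUL busy until I5 writes@23)

cycle = 30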